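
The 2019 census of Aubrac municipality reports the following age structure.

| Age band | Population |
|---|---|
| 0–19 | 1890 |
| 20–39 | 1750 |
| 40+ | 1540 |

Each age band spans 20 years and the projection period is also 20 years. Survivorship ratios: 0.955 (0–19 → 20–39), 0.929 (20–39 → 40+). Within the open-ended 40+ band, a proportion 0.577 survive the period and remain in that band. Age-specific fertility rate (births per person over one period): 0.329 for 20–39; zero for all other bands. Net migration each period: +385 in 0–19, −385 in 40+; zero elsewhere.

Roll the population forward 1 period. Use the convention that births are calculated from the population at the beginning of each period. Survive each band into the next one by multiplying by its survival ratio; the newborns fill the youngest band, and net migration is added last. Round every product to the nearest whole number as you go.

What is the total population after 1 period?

4896

Period 1:
Births: 1750 × 0.329 = 576
20–39: 1890 × 0.955 = 1805
40+: 1750 × 0.929 + 1540 × 0.577 = 1626 + 889 = 2515
Net migration: 0–19 + 385 → 961; 40+ − 385 → 2130
End of period: [961, 1805, 2130]
Total after period 1: 961 + 1805 + 2130 = 4896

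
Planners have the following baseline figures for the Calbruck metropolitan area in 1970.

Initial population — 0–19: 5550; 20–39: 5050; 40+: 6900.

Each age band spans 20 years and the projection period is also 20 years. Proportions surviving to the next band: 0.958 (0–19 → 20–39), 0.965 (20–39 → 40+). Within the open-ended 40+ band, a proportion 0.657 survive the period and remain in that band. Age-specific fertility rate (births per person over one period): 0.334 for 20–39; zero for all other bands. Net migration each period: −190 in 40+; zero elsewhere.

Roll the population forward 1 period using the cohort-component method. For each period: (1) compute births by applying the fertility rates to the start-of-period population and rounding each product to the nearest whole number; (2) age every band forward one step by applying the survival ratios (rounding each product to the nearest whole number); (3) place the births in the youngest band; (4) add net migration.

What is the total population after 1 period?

16220

Period 1:
Births: 5050 × 0.334 = 1687
20–39: 5550 × 0.958 = 5317
40+: 5050 × 0.965 + 6900 × 0.657 = 4873 + 4533 = 9406
Net migration: 40+ − 190 → 9216
→ [1687, 5317, 9216]
Total after period 1: 1687 + 5317 + 9216 = 16220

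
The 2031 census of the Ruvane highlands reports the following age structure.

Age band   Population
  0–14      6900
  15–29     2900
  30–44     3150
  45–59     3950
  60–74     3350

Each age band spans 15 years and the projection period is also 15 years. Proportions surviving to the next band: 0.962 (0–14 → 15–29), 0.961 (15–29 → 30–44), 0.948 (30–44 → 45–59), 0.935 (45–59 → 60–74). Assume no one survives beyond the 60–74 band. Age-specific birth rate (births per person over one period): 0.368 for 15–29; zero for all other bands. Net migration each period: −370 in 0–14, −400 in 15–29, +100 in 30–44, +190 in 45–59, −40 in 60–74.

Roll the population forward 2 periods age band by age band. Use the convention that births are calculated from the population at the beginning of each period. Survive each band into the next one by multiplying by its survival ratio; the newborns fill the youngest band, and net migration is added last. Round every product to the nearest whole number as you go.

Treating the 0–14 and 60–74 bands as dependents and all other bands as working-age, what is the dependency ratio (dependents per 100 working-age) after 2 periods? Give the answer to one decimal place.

52.3

After projecting period 1:
Births: 2900 * 0.368 = 1067
15–29: 6900 * 0.962 = 6638
30–44: 2900 * 0.961 = 2787
45–59: 3150 * 0.948 = 2986
60–74: 3950 * 0.935 = 3693
Net migration: 0–14 − 370 → 697; 15–29 − 400 → 6238; 30–44 + 100 → 2887; 45–59 + 190 → 3176; 60–74 − 40 → 3653
Giving 697 / 6238 / 2887 / 3176 / 3653.
After projecting period 2:
Births: 6238 * 0.368 = 2296
15–29: 697 * 0.962 = 671
30–44: 6238 * 0.961 = 5995
45–59: 2887 * 0.948 = 2737
60–74: 3176 * 0.935 = 2970
Net migration: 0–14 − 370 → 1926; 15–29 − 400 → 271; 30–44 + 100 → 6095; 45–59 + 190 → 2927; 60–74 − 40 → 2930
Giving 1926 / 271 / 6095 / 2927 / 2930.
Dependents (band 0–14 + band 60–74) = 1926 + 2930 = 4856; working-age = 9293; ratio = 4856/9293 × 100 = 52.3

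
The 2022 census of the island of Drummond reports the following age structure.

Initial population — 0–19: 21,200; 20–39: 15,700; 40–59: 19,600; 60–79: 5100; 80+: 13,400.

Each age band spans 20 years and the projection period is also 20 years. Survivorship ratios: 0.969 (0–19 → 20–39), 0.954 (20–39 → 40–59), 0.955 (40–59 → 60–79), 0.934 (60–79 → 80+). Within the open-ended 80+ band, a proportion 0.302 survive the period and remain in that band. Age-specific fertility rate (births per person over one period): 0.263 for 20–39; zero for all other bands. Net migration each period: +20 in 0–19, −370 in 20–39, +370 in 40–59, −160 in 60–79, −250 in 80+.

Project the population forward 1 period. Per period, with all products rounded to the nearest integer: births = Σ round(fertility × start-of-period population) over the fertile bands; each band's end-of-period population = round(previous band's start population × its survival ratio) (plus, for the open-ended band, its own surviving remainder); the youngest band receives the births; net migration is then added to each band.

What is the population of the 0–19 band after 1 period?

4149

Let group 1 be 0–19 through group 5 = 80+.
— Period 1 —
Births: 15700 * 0.263 = 4129
Group 2: 21200 * 0.969 = 20543
Group 3: 15700 * 0.954 = 14978
Group 4: 19600 * 0.955 = 18718
Group 5: 5100 * 0.934 + 13400 * 0.302 = 4763 + 4047 = 8810
Net migration: Group 1 + 20 → 4149; Group 2 − 370 → 20173; Group 3 + 370 → 15348; Group 4 − 160 → 18558; Group 5 − 250 → 8560
→ [4149, 20173, 15348, 18558, 8560]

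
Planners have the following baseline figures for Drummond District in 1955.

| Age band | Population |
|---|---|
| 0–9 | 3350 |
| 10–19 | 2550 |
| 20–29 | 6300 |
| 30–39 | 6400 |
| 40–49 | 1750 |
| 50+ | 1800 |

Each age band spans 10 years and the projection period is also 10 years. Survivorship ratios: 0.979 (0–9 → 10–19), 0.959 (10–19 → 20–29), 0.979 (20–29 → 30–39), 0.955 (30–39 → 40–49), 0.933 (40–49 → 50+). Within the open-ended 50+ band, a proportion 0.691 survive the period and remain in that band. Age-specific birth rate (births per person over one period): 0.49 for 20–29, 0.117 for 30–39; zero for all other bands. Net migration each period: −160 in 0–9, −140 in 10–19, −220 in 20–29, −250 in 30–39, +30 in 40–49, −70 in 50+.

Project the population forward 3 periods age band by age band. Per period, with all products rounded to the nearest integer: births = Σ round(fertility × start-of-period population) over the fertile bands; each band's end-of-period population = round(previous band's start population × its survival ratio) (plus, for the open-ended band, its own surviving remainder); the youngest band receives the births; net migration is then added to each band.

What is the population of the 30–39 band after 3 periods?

2482

(Bands numbered youngest = 1 to oldest = 6.)
Period 1.
Births: 6300 × 0.49 = 3087, 6400 × 0.117 = 749 — total 3836
Band 2: 3350 × 0.979 = 3280
Band 3: 2550 × 0.959 = 2445
Band 4: 6300 × 0.979 = 6168
Band 5: 6400 × 0.955 = 6112
Band 6: 1750 × 0.933 + 1800 × 0.691 = 1633 + 1244 = 2877
Net migration: Band 1 − 160 → 3676; Band 2 − 140 → 3140; Band 3 − 220 → 2225; Band 4 − 250 → 5918; Band 5 + 30 → 6142; Band 6 − 70 → 2807
→ [3676, 3140, 2225, 5918, 6142, 2807]
Period 2.
Births: 2225 × 0.49 = 1090, 5918 × 0.117 = 692 — total 1782
Band 2: 3676 × 0.979 = 3599
Band 3: 3140 × 0.959 = 3011
Band 4: 2225 × 0.979 = 2178
Band 5: 5918 × 0.955 = 5652
Band 6: 6142 × 0.933 + 2807 × 0.691 = 5730 + 1940 = 7670
Net migration: Band 1 − 160 → 1622; Band 2 − 140 → 3459; Band 3 − 220 → 2791; Band 4 − 250 → 1928; Band 5 + 30 → 5682; Band 6 − 70 → 7600
→ [1622, 3459, 2791, 1928, 5682, 7600]
Period 3.
Births: 2791 × 0.49 = 1368, 1928 × 0.117 = 226 — total 1594
Band 2: 1622 × 0.979 = 1588
Band 3: 3459 × 0.959 = 3317
Band 4: 2791 × 0.979 = 2732
Band 5: 1928 × 0.955 = 1841
Band 6: 5682 × 0.933 + 7600 × 0.691 = 5301 + 5252 = 10553
Net migration: Band 1 − 160 → 1434; Band 2 − 140 → 1448; Band 3 − 220 → 3097; Band 4 − 250 → 2482; Band 5 + 30 → 1871; Band 6 − 70 → 10483
→ [1434, 1448, 3097, 2482, 1871, 10483]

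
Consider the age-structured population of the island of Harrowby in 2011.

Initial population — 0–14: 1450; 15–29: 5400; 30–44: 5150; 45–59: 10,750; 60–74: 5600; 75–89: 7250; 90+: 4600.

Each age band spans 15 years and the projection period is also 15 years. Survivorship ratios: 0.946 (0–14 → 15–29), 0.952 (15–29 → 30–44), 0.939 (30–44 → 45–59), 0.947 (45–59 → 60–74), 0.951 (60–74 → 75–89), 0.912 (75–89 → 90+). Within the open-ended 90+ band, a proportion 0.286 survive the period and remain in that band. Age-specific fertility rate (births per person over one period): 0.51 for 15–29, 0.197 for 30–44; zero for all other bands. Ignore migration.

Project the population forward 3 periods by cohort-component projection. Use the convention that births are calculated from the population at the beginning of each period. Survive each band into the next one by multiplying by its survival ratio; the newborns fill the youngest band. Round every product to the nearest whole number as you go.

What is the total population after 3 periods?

Period 1:
Births: 5400 × 0.51 = 2754  |  5150 × 0.197 = 1015 → total 3769
15–29: 1450 × 0.946 = 1372
30–44: 5400 × 0.952 = 5141
45–59: 5150 × 0.939 = 4836
60–74: 10750 × 0.947 = 10180
75–89: 5600 × 0.951 = 5326
90+: 7250 × 0.912 + 4600 × 0.286 = 6612 + 1316 = 7928
→ [3769, 1372, 5141, 4836, 10180, 5326, 7928]
Period 2:
Births: 1372 × 0.51 = 700  |  5141 × 0.197 = 1013 → total 1713
15–29: 3769 × 0.946 = 3565
30–44: 1372 × 0.952 = 1306
45–59: 5141 × 0.939 = 4827
60–74: 4836 × 0.947 = 4580
75–89: 10180 × 0.951 = 9681
90+: 5326 × 0.912 + 7928 × 0.286 = 4857 + 2267 = 7124
→ [1713, 3565, 1306, 4827, 4580, 9681, 7124]
Period 3:
Births: 3565 × 0.51 = 1818  |  1306 × 0.197 = 257 → total 2075
15–29: 1713 × 0.946 = 1620
30–44: 3565 × 0.952 = 3394
45–59: 1306 × 0.939 = 1226
60–74: 4827 × 0.947 = 4571
75–89: 4580 × 0.951 = 4356
90+: 9681 × 0.912 + 7124 × 0.286 = 8829 + 2037 = 10866
→ [2075, 1620, 3394, 1226, 4571, 4356, 10866]
Total after period 3: 2075 + 1620 + 3394 + 1226 + 4571 + 4356 + 10866 = 28108

28108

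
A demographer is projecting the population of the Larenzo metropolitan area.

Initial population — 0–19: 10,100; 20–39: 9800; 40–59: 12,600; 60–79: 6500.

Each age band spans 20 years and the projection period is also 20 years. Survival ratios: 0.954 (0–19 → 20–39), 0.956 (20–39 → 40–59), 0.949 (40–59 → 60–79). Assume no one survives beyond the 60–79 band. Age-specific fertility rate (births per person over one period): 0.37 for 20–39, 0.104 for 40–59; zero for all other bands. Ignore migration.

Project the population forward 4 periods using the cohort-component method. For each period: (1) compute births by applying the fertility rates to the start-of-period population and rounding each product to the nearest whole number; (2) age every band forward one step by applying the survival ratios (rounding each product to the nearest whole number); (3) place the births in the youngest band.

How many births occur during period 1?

Numbering the groups 1..4 from youngest to oldest:
Period 1.
Births: 9800 * 0.37 = 3626 ; 12600 * 0.104 = 1310 ⇒ total 4936
Group 2: 10100 * 0.954 = 9635
Group 3: 9800 * 0.956 = 9369
Group 4: 12600 * 0.949 = 11957
Giving 4936 / 9635 / 9369 / 11957.

4936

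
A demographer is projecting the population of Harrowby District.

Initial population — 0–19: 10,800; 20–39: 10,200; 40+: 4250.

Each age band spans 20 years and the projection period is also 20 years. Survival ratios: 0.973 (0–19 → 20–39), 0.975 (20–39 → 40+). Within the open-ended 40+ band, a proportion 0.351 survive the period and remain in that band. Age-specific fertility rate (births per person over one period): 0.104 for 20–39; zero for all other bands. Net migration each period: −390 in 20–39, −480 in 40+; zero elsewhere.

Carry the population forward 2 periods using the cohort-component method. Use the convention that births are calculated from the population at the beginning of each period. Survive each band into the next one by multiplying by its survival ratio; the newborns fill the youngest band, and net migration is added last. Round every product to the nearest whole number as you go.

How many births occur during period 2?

[period 1]
Births: 10200 × 0.104 = 1061
20–39: 10800 × 0.973 = 10508
40+: 10200 × 0.975 + 4250 × 0.351 = 9945 + 1492 = 11437
Net migration: 20–39 − 390 → 10118; 40+ − 480 → 10957
Population now: 0–19=1061, 20–39=10118, 40+=10957
[period 2]
Births: 10118 × 0.104 = 1052
20–39: 1061 × 0.973 = 1032
40+: 10118 × 0.975 + 10957 × 0.351 = 9865 + 3846 = 13711
Net migration: 20–39 − 390 → 642; 40+ − 480 → 13231
Population now: 0–19=1052, 20–39=642, 40+=13231

1052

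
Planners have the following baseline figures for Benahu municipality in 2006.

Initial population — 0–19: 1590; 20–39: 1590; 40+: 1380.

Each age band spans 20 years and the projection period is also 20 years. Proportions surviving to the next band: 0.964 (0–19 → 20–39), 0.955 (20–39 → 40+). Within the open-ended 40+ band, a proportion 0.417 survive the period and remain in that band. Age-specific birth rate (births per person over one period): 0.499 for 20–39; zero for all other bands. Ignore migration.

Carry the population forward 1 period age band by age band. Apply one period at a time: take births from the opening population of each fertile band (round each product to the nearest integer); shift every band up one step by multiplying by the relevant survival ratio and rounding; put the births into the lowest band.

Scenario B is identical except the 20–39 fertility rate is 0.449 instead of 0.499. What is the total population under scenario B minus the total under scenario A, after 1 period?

Call the bands 1 to 3, youngest first.
[period 1]
Births: 1590 × 0.499 = 793
Band 2: 1590 × 0.964 = 1533
Band 3: 1590 × 0.955 + 1380 × 0.417 = 1518 + 575 = 2093
Population now: 0–19=793, 20–39=1533, 40+=2093
Scenario A total after 1 period: 4419
Scenario B projection —
[period 1]
Births: 1590 × 0.449 = 714
Band 2: 1590 × 0.964 = 1533
Band 3: 1590 × 0.955 + 1380 × 0.417 = 1518 + 575 = 2093
Population now: 0–19=714, 20–39=1533, 40+=2093
Scenario B total after 1 period: 4340
Difference B − A = 4340 − 4419 = -79

-79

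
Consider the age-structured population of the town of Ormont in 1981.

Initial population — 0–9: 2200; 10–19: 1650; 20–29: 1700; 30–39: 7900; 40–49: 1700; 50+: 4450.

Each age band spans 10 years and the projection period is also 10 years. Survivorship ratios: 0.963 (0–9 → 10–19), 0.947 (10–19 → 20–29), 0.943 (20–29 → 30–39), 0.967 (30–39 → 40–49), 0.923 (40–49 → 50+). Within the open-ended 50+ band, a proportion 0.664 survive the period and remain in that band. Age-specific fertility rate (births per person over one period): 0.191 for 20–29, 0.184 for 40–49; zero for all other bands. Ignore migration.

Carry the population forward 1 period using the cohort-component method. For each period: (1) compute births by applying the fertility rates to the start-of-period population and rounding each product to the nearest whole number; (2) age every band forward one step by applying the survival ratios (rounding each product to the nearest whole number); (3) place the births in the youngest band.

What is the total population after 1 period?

18086

(Groups numbered youngest = 1 to oldest = 6.)
— Period 1 —
Births: 1700 × 0.191 = 325  |  1700 × 0.184 = 313 — total 638
Group 2: 2200 × 0.963 = 2119
Group 3: 1650 × 0.947 = 1563
Group 4: 1700 × 0.943 = 1603
Group 5: 7900 × 0.967 = 7639
Group 6: 1700 × 0.923 + 4450 × 0.664 = 1569 + 2955 = 4524
→ [638, 2119, 1563, 1603, 7639, 4524]
Total after period 1: 638 + 2119 + 1563 + 1603 + 7639 + 4524 = 18086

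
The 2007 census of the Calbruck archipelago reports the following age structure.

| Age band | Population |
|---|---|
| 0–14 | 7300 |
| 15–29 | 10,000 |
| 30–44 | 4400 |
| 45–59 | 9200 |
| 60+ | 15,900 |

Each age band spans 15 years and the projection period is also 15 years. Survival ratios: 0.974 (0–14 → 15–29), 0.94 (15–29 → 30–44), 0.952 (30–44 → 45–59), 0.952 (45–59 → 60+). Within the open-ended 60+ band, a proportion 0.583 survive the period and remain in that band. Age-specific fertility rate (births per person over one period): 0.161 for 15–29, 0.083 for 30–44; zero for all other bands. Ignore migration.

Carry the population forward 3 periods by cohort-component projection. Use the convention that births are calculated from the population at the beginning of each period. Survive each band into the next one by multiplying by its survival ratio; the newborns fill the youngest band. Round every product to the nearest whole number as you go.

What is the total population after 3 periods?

27882

Let group 1 be 0–14 through group 5 = 60+.
Period 1.
Births: 10000 * 0.161 = 1610 ; 4400 * 0.083 = 365 ⇒ total 1975
Group 2: 7300 * 0.974 = 7110
Group 3: 10000 * 0.94 = 9400
Group 4: 4400 * 0.952 = 4189
Group 5: 9200 * 0.952 + 15900 * 0.583 = 8758 + 9270 = 18028
→ [1975, 7110, 9400, 4189, 18028]
Period 2.
Births: 7110 * 0.161 = 1145 ; 9400 * 0.083 = 780 ⇒ total 1925
Group 2: 1975 * 0.974 = 1924
Group 3: 7110 * 0.94 = 6683
Group 4: 9400 * 0.952 = 8949
Group 5: 4189 * 0.952 + 18028 * 0.583 = 3988 + 10510 = 14498
→ [1925, 1924, 6683, 8949, 14498]
Period 3.
Births: 1924 * 0.161 = 310 ; 6683 * 0.083 = 555 ⇒ total 865
Group 2: 1925 * 0.974 = 1875
Group 3: 1924 * 0.94 = 1809
Group 4: 6683 * 0.952 = 6362
Group 5: 8949 * 0.952 + 14498 * 0.583 = 8519 + 8452 = 16971
→ [865, 1875, 1809, 6362, 16971]
Total after period 3: 865 + 1875 + 1809 + 6362 + 16971 = 27882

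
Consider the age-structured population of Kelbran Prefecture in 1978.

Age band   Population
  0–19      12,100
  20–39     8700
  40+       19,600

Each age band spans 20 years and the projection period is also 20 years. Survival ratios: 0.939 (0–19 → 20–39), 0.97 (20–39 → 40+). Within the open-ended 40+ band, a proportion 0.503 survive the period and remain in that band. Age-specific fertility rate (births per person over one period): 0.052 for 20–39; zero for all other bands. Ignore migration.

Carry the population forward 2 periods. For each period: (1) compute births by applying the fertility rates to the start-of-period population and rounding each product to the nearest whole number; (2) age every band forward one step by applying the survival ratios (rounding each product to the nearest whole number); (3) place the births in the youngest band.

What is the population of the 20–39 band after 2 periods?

424

— Period 1 —
Births: 8700 × 0.052 = 452
20–39: 12100 × 0.939 = 11362
40+: 8700 × 0.97 + 19600 × 0.503 = 8439 + 9859 = 18298
Giving 452 / 11362 / 18298.
— Period 2 —
Births: 11362 × 0.052 = 591
20–39: 452 × 0.939 = 424
40+: 11362 × 0.97 + 18298 × 0.503 = 11021 + 9204 = 20225
Giving 591 / 424 / 20225.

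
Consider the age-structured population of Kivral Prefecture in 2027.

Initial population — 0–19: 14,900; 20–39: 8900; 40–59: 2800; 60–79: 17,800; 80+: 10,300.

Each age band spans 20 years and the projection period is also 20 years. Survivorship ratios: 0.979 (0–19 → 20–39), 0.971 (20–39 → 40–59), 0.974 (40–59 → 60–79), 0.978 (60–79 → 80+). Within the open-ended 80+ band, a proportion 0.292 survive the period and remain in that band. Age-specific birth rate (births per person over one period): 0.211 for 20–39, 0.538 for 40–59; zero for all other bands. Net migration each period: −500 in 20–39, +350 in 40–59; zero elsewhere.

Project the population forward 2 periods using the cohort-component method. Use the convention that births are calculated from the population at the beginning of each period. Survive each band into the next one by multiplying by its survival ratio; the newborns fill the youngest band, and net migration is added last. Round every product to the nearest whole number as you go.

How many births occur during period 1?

3384

Call the bands 1 to 5, youngest first.
[period 1]
Births: 8900 × 0.211 = 1878 ; 2800 × 0.538 = 1506 → 3384
Band 2: 14900 × 0.979 = 14587
Band 3: 8900 × 0.971 = 8642
Band 4: 2800 × 0.974 = 2727
Band 5: 17800 × 0.978 + 10300 × 0.292 = 17408 + 3008 = 20416
Net migration: Band 2 − 500 → 14087; Band 3 + 350 → 8992
Population now: 0–19=3384, 20–39=14087, 40–59=8992, 60–79=2727, 80+=20416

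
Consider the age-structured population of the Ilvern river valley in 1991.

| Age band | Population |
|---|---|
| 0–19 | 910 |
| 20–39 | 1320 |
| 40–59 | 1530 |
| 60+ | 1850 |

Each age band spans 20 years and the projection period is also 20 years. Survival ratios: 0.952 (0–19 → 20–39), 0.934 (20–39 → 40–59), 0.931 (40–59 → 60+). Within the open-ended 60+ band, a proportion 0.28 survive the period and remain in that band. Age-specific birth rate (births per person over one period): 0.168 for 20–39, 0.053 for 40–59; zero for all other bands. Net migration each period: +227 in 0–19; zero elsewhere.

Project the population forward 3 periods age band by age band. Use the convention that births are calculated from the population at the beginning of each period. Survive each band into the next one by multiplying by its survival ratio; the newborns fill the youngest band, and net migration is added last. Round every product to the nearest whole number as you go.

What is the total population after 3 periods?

2470

Period 1:
Births: 1320 × 0.168 = 222, 1530 × 0.053 = 81 → total 303
20–39: 910 × 0.952 = 866
40–59: 1320 × 0.934 = 1233
60+: 1530 × 0.931 + 1850 × 0.28 = 1424 + 518 = 1942
Net migration: 0–19 + 227 → 530
Population now: 0–19=530, 20–39=866, 40–59=1233, 60+=1942
Period 2:
Births: 866 × 0.168 = 145, 1233 × 0.053 = 65 → total 210
20–39: 530 × 0.952 = 505
40–59: 866 × 0.934 = 809
60+: 1233 × 0.931 + 1942 × 0.28 = 1148 + 544 = 1692
Net migration: 0–19 + 227 → 437
Population now: 0–19=437, 20–39=505, 40–59=809, 60+=1692
Period 3:
Births: 505 × 0.168 = 85, 809 × 0.053 = 43 → total 128
20–39: 437 × 0.952 = 416
40–59: 505 × 0.934 = 472
60+: 809 × 0.931 + 1692 × 0.28 = 753 + 474 = 1227
Net migration: 0–19 + 227 → 355
Population now: 0–19=355, 20–39=416, 40–59=472, 60+=1227
Total after period 3: 355 + 416 + 472 + 1227 = 2470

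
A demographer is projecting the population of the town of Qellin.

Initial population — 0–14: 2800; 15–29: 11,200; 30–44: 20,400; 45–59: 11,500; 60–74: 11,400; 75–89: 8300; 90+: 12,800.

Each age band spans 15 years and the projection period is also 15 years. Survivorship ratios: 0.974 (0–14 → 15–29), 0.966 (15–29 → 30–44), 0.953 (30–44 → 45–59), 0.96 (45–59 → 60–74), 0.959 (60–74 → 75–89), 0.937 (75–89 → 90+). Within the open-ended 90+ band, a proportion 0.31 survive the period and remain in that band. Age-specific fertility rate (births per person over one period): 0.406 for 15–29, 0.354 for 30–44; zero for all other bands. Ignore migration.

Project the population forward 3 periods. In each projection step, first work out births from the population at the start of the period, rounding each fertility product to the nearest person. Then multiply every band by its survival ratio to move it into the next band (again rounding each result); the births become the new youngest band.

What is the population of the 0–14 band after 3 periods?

After projecting period 1:
Births: 11200 × 0.406 = 4547, 20400 × 0.354 = 7222 → 11769
15–29: 2800 × 0.974 = 2727
30–44: 11200 × 0.966 = 10819
45–59: 20400 × 0.953 = 19441
60–74: 11500 × 0.96 = 11040
75–89: 11400 × 0.959 = 10933
90+: 8300 × 0.937 + 12800 × 0.31 = 7777 + 3968 = 11745
End of period: [11769, 2727, 10819, 19441, 11040, 10933, 11745]
After projecting period 2:
Births: 2727 × 0.406 = 1107, 10819 × 0.354 = 3830 → 4937
15–29: 11769 × 0.974 = 11463
30–44: 2727 × 0.966 = 2634
45–59: 10819 × 0.953 = 10311
60–74: 19441 × 0.96 = 18663
75–89: 11040 × 0.959 = 10587
90+: 10933 × 0.937 + 11745 × 0.31 = 10244 + 3641 = 13885
End of period: [4937, 11463, 2634, 10311, 18663, 10587, 13885]
After projecting period 3:
Births: 11463 × 0.406 = 4654, 2634 × 0.354 = 932 → 5586
15–29: 4937 × 0.974 = 4809
30–44: 11463 × 0.966 = 11073
45–59: 2634 × 0.953 = 2510
60–74: 10311 × 0.96 = 9899
75–89: 18663 × 0.959 = 17898
90+: 10587 × 0.937 + 13885 × 0.31 = 9920 + 4304 = 14224
End of period: [5586, 4809, 11073, 2510, 9899, 17898, 14224]

5586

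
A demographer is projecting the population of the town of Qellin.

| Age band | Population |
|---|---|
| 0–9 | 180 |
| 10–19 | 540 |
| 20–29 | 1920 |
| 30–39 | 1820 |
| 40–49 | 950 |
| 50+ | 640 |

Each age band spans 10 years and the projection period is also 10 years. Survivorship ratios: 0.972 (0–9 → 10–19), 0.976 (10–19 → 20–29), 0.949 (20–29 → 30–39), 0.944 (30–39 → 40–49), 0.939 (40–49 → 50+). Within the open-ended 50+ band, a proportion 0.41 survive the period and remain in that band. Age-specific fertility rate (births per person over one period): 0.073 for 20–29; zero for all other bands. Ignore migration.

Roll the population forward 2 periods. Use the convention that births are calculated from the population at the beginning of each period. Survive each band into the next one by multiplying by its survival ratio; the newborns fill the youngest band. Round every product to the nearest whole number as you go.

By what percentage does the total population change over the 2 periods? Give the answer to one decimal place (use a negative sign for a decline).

-23.1

Numbering the groups 1..6 from youngest to oldest:
Period 1:
Births: 1920 * 0.073 = 140
Group 2: 180 * 0.972 = 175
Group 3: 540 * 0.976 = 527
Group 4: 1920 * 0.949 = 1822
Group 5: 1820 * 0.944 = 1718
Group 6: 950 * 0.939 + 640 * 0.41 = 892 + 262 = 1154
End of period: [140, 175, 527, 1822, 1718, 1154]
Period 2:
Births: 527 * 0.073 = 38
Group 2: 140 * 0.972 = 136
Group 3: 175 * 0.976 = 171
Group 4: 527 * 0.949 = 500
Group 5: 1822 * 0.944 = 1720
Group 6: 1718 * 0.939 + 1154 * 0.41 = 1613 + 473 = 2086
End of period: [38, 136, 171, 500, 1720, 2086]
Total: 6050 → 4651; change = -1399; percentage change = -23.1%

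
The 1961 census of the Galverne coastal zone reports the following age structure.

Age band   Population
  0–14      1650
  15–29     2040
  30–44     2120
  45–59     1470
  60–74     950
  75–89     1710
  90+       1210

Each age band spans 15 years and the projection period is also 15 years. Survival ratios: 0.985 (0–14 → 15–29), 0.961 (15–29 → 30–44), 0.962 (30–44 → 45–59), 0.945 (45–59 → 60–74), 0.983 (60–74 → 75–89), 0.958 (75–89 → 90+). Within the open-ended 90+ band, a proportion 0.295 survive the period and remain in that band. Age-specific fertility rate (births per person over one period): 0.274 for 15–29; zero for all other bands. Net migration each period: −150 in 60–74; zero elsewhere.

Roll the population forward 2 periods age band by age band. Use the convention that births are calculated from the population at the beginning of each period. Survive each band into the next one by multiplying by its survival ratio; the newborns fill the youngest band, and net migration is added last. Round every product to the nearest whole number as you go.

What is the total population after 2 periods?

Call the bands 1 to 7, youngest first.
After projecting period 1:
Births: 2040 × 0.274 = 559
Band 2: 1650 × 0.985 = 1625
Band 3: 2040 × 0.961 = 1960
Band 4: 2120 × 0.962 = 2039
Band 5: 1470 × 0.945 = 1389
Band 6: 950 × 0.983 = 934
Band 7: 1710 × 0.958 + 1210 × 0.295 = 1638 + 357 = 1995
Net migration: Band 5 − 150 → 1239
Giving 559 / 1625 / 1960 / 2039 / 1239 / 934 / 1995.
After projecting period 2:
Births: 1625 × 0.274 = 445
Band 2: 559 × 0.985 = 551
Band 3: 1625 × 0.961 = 1562
Band 4: 1960 × 0.962 = 1886
Band 5: 2039 × 0.945 = 1927
Band 6: 1239 × 0.983 = 1218
Band 7: 934 × 0.958 + 1995 × 0.295 = 895 + 589 = 1484
Net migration: Band 5 − 150 → 1777
Giving 445 / 551 / 1562 / 1886 / 1777 / 1218 / 1484.
Total after period 2: 445 + 551 + 1562 + 1886 + 1777 + 1218 + 1484 = 8923

8923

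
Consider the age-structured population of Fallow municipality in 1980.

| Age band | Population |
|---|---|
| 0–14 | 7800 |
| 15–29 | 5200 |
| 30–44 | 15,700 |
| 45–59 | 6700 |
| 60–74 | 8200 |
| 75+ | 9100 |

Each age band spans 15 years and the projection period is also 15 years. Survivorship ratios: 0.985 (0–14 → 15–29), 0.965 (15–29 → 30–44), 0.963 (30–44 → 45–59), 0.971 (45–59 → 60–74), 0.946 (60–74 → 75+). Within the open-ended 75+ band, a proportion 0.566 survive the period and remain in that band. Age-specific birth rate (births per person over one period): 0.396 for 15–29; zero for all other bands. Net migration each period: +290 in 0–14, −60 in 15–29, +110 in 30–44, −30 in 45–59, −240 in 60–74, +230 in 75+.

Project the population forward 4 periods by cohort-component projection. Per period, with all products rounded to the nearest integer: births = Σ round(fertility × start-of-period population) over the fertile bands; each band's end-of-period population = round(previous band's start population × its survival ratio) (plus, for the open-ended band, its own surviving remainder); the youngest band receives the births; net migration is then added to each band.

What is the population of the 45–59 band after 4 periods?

— Period 1 —
Births: 5200 × 0.396 = 2059
15–29: 7800 × 0.985 = 7683
30–44: 5200 × 0.965 = 5018
45–59: 15700 × 0.963 = 15119
60–74: 6700 × 0.971 = 6506
75+: 8200 × 0.946 + 9100 × 0.566 = 7757 + 5151 = 12908
Net migration: 0–14 + 290 → 2349; 15–29 − 60 → 7623; 30–44 + 110 → 5128; 45–59 − 30 → 15089; 60–74 − 240 → 6266; 75+ + 230 → 13138
→ [2349, 7623, 5128, 15089, 6266, 13138]
— Period 2 —
Births: 7623 × 0.396 = 3019
15–29: 2349 × 0.985 = 2314
30–44: 7623 × 0.965 = 7356
45–59: 5128 × 0.963 = 4938
60–74: 15089 × 0.971 = 14651
75+: 6266 × 0.946 + 13138 × 0.566 = 5928 + 7436 = 13364
Net migration: 0–14 + 290 → 3309; 15–29 − 60 → 2254; 30–44 + 110 → 7466; 45–59 − 30 → 4908; 60–74 − 240 → 14411; 75+ + 230 → 13594
→ [3309, 2254, 7466, 4908, 14411, 13594]
— Period 3 —
Births: 2254 × 0.396 = 893
15–29: 3309 × 0.985 = 3259
30–44: 2254 × 0.965 = 2175
45–59: 7466 × 0.963 = 7190
60–74: 4908 × 0.971 = 4766
75+: 14411 × 0.946 + 13594 × 0.566 = 13633 + 7694 = 21327
Net migration: 0–14 + 290 → 1183; 15–29 − 60 → 3199; 30–44 + 110 → 2285; 45–59 − 30 → 7160; 60–74 − 240 → 4526; 75+ + 230 → 21557
→ [1183, 3199, 2285, 7160, 4526, 21557]
— Period 4 —
Births: 3199 × 0.396 = 1267
15–29: 1183 × 0.985 = 1165
30–44: 3199 × 0.965 = 3087
45–59: 2285 × 0.963 = 2200
60–74: 7160 × 0.971 = 6952
75+: 4526 × 0.946 + 21557 × 0.566 = 4282 + 12201 = 16483
Net migration: 0–14 + 290 → 1557; 15–29 − 60 → 1105; 30–44 + 110 → 3197; 45–59 − 30 → 2170; 60–74 − 240 → 6712; 75+ + 230 → 16713
→ [1557, 1105, 3197, 2170, 6712, 16713]

2170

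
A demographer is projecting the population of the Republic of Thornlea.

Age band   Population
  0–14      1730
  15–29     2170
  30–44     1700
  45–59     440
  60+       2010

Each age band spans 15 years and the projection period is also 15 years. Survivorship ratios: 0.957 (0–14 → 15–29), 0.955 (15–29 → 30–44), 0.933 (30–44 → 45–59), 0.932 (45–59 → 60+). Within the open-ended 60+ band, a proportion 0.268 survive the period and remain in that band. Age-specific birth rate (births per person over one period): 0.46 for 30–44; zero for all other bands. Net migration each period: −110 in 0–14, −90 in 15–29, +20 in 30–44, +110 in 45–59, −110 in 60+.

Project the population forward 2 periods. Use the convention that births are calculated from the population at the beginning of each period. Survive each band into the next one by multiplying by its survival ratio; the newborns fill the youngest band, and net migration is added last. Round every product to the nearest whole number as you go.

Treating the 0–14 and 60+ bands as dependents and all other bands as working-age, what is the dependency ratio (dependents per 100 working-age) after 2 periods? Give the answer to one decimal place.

61.7

— Period 1 —
Births: 1700 × 0.46 = 782
15–29: 1730 × 0.957 = 1656
30–44: 2170 × 0.955 = 2072
45–59: 1700 × 0.933 = 1586
60+: 440 × 0.932 + 2010 × 0.268 = 410 + 539 = 949
Net migration: 0–14 − 110 → 672; 15–29 − 90 → 1566; 30–44 + 20 → 2092; 45–59 + 110 → 1696; 60+ − 110 → 839
→ [672, 1566, 2092, 1696, 839]
— Period 2 —
Births: 2092 × 0.46 = 962
15–29: 672 × 0.957 = 643
30–44: 1566 × 0.955 = 1496
45–59: 2092 × 0.933 = 1952
60+: 1696 × 0.932 + 839 × 0.268 = 1581 + 225 = 1806
Net migration: 0–14 − 110 → 852; 15–29 − 90 → 553; 30–44 + 20 → 1516; 45–59 + 110 → 2062; 60+ − 110 → 1696
→ [852, 553, 1516, 2062, 1696]
Dependents (band 0–14 + band 60+) = 852 + 1696 = 2548; working-age = 4131; ratio = 2548/4131 × 100 = 61.7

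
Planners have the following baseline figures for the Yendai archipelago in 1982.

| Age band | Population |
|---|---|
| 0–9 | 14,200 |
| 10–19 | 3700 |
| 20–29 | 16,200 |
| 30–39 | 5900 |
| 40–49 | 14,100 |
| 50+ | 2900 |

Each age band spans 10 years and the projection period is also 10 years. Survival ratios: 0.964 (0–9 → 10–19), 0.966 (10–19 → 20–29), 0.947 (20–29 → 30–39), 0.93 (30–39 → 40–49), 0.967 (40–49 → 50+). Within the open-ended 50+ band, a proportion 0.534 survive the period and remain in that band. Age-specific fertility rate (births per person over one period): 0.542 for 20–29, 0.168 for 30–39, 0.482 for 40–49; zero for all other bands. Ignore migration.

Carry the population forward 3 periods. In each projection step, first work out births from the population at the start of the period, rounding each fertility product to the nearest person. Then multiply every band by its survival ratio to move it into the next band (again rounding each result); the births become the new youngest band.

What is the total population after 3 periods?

(Groups numbered youngest = 1 to oldest = 6.)
Period 1:
Births: 16200 × 0.542 = 8780  |  5900 × 0.168 = 991  |  14100 × 0.482 = 6796 — total 16567
Group 2: 14200 × 0.964 = 13689
Group 3: 3700 × 0.966 = 3574
Group 4: 16200 × 0.947 = 15341
Group 5: 5900 × 0.93 = 5487
Group 6: 14100 × 0.967 + 2900 × 0.534 = 13635 + 1549 = 15184
Population now: 0–9=16567, 10–19=13689, 20–29=3574, 30–39=15341, 40–49=5487, 50+=15184
Period 2:
Births: 3574 × 0.542 = 1937  |  15341 × 0.168 = 2577  |  5487 × 0.482 = 2645 — total 7159
Group 2: 16567 × 0.964 = 15971
Group 3: 13689 × 0.966 = 13224
Group 4: 3574 × 0.947 = 3385
Group 5: 15341 × 0.93 = 14267
Group 6: 5487 × 0.967 + 15184 × 0.534 = 5306 + 8108 = 13414
Population now: 0–9=7159, 10–19=15971, 20–29=13224, 30–39=3385, 40–49=14267, 50+=13414
Period 3:
Births: 13224 × 0.542 = 7167  |  3385 × 0.168 = 569  |  14267 × 0.482 = 6877 — total 14613
Group 2: 7159 × 0.964 = 6901
Group 3: 15971 × 0.966 = 15428
Group 4: 13224 × 0.947 = 12523
Group 5: 3385 × 0.93 = 3148
Group 6: 14267 × 0.967 + 13414 × 0.534 = 13796 + 7163 = 20959
Population now: 0–9=14613, 10–19=6901, 20–29=15428, 30–39=12523, 40–49=3148, 50+=20959
Total after period 3: 14613 + 6901 + 15428 + 12523 + 3148 + 20959 = 73572

73572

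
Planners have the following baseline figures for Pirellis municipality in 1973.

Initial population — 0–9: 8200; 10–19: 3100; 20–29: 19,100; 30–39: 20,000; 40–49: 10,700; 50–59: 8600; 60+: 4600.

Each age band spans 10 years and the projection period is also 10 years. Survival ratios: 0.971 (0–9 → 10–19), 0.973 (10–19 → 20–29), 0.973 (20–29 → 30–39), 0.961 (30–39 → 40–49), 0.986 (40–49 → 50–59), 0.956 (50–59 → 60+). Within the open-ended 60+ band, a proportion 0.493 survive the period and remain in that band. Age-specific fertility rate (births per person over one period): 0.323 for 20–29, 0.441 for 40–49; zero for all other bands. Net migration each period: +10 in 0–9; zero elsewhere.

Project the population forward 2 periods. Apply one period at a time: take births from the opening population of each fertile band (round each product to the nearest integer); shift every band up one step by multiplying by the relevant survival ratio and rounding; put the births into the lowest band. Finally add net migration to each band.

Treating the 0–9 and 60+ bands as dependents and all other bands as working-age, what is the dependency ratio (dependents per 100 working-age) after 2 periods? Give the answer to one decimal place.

After projecting period 1:
Births: 19100 * 0.323 = 6169  |  10700 * 0.441 = 4719 → total 10888
10–19: 8200 * 0.971 = 7962
20–29: 3100 * 0.973 = 3016
30–39: 19100 * 0.973 = 18584
40–49: 20000 * 0.961 = 19220
50–59: 10700 * 0.986 = 10550
60+: 8600 * 0.956 + 4600 * 0.493 = 8222 + 2268 = 10490
Net migration: 0–9 + 10 → 10898
Giving 10898 / 7962 / 3016 / 18584 / 19220 / 10550 / 10490.
After projecting period 2:
Births: 3016 * 0.323 = 974  |  19220 * 0.441 = 8476 → total 9450
10–19: 10898 * 0.971 = 10582
20–29: 7962 * 0.973 = 7747
30–39: 3016 * 0.973 = 2935
40–49: 18584 * 0.961 = 17859
50–59: 19220 * 0.986 = 18951
60+: 10550 * 0.956 + 10490 * 0.493 = 10086 + 5172 = 15258
Net migration: 0–9 + 10 → 9460
Giving 9460 / 10582 / 7747 / 2935 / 17859 / 18951 / 15258.
Dependents (band 0–9 + band 60+) = 9460 + 15258 = 24718; working-age = 58074; ratio = 24718/58074 × 100 = 42.6

42.6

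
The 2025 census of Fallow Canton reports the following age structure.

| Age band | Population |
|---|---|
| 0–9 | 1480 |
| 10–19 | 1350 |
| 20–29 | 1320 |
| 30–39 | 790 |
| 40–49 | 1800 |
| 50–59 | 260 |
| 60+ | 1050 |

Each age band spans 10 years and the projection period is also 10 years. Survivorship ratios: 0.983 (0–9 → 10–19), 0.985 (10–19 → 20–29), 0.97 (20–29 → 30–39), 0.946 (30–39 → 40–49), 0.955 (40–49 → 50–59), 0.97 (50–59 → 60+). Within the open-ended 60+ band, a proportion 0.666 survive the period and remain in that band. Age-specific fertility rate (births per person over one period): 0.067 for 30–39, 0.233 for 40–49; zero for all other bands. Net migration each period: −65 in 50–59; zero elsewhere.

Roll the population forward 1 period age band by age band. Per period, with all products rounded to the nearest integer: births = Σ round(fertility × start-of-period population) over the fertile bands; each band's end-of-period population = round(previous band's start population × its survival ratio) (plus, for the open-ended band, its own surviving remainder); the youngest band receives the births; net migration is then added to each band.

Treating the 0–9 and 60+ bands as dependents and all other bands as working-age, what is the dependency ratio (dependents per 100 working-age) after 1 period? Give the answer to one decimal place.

22.0

Let group 1 be 0–9 through group 7 = 60+.
After projecting period 1:
Births: 790 × 0.067 = 53, 1800 × 0.233 = 419 — total 472
Group 2: 1480 × 0.983 = 1455
Group 3: 1350 × 0.985 = 1330
Group 4: 1320 × 0.97 = 1280
Group 5: 790 × 0.946 = 747
Group 6: 1800 × 0.955 = 1719
Group 7: 260 × 0.97 + 1050 × 0.666 = 252 + 699 = 951
Net migration: Group 6 − 65 → 1654
Population now: 0–9=472, 10–19=1455, 20–29=1330, 30–39=1280, 40–49=747, 50–59=1654, 60+=951
Dependents (band 0–9 + band 60+) = 472 + 951 = 1423; working-age = 6466; ratio = 1423/6466 × 100 = 22.0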